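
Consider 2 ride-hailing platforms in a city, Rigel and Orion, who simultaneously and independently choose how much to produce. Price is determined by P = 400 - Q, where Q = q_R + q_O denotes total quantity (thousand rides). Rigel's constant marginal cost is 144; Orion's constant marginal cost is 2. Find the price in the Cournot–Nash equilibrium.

182

Rigel's profit: π_R = (400 - Q)q_R - (144q_R). Setting ∂π_R/∂q_R = 0: 256 - 2q_R - (q_O) = 0.
Orion's first-order condition: 398 - 2q_O - (q_R) = 0.
Best responses: q_R = (256 - q_O)/2, q_O = (398 - q_R)/2.
Substituting one into the other gives q_R = 38 and q_O = 180.
Total output Q = 218, so price P = 400 - 218 = 182.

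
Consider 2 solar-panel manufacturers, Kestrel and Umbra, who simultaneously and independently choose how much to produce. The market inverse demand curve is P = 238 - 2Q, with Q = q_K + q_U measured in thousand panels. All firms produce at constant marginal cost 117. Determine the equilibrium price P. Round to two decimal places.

157.33

Each firm earns π_i = (238 - 2Q)q_i - 117q_i.
First-order condition (treating rivals' output as given): 121 - 4q_i - 2q_j = 0.
With identical firms every q_j equals q_i, so q_j = q_i and 121 = 6q_i, giving q_i = 121/6.
Total output Q = 121/3, so price P = 238 - 2·(121/3) = 472/3.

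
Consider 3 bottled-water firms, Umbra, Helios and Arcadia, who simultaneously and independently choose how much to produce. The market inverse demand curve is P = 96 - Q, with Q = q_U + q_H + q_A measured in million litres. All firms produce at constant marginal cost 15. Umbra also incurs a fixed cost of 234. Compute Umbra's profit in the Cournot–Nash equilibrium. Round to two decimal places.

A representative firm's profit is π_i = q_i(96 - Q) - 15q_i.
First-order condition (treating rivals' output as given): 81 - 2q_i - Σ_{j≠i} q_j = 0.
With identical firms every q_j equals q_i, so Σ_{j≠i} q_j = 2q_i and 81 = 4q_i, giving q_i = 81/4.
Price P = 96 - 243/4 = 141/4.
Umbra's profit: (141/4 - 15)·(81/4) - 234 = 176.0625.

176.06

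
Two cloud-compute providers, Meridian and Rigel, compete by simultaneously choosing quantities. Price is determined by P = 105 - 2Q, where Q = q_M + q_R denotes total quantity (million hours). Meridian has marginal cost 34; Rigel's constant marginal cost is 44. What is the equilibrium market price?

61

Meridian's profit: π_M = (105 - 2Q)q_M - (34q_M). Setting ∂π_M/∂q_M = 0: 71 - 4q_M - 2(q_R) = 0.
Rigel's first-order condition: 61 - 4q_R - 2(q_M) = 0.
Rearranging gives the reaction functions q_M = (71 - 2q_R)/4 and q_R = (61 - 2q_M)/4.
Solving the pair: q_M = 27/2, q_R = 17/2.
Total output Q = 22, so price P = 105 - 2·22 = 61.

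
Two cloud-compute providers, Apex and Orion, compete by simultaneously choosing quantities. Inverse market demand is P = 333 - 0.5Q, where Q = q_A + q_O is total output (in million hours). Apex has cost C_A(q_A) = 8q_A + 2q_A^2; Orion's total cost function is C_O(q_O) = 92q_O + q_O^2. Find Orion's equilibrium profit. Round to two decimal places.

7493.06

Apex's profit: π_A = (333 - 0.5Q)q_A - (8q_A + 2q_A²). Setting ∂π_A/∂q_A = 0: 325 - 5q_A - (1/2)(q_O) = 0.
Orion's profit: π_O = (333 - 0.5Q)q_O - (92q_O + q_O²). Setting ∂π_O/∂q_O = 0: 241 - 3q_O - (1/2)(q_A) = 0.
Rearranging gives the reaction functions q_A = (325 - (1/2)q_O)/5 and q_O = (241 - (1/2)q_A)/3.
Substituting one into the other gives q_A = 57.9322 and q_O = 70.6780.
Price P = 333 - (1/2)·128.6102 = 268.6949.
Orion's profit: 268.6949·70.6780 - 92·70.6780 - 70.6780² = 7493.0623.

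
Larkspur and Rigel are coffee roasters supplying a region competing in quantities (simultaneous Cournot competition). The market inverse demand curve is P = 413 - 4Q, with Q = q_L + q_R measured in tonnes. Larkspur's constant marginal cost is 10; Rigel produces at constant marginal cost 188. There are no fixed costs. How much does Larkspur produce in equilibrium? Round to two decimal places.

48.42

Larkspur's profit: π_L = (413 - 4Q)q_L - (10q_L). Setting ∂π_L/∂q_L = 0: 403 - 8q_L - 4(q_R) = 0.
Rigel's profit: π_R = (413 - 4Q)q_R - (188q_R). Setting ∂π_R/∂q_R = 0: 225 - 8q_R - 4(q_L) = 0.
Rearranging gives the reaction functions q_L = (403 - 4q_R)/8 and q_R = (225 - 4q_L)/8.
Solving the pair: q_L = 581/12, q_R = 47/12.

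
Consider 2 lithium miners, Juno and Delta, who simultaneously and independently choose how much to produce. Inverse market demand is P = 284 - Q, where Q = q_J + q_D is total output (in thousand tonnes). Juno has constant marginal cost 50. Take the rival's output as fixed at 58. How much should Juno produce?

88

With the rival's output fixed at 58, Juno's profit is π_J = (284 - 58 - q_J)q_J - (50q_J) = (226 - q_J)q_J - (50q_J).
∂π_J/∂q_J = 176 - 2q_J = 0, so q_J = 88.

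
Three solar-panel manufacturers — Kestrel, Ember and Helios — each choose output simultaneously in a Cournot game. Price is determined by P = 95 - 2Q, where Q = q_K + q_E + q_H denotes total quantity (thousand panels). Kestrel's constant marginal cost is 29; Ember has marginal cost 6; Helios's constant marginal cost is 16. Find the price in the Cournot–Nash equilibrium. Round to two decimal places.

Kestrel's profit: π_K = (95 - 2Q)q_K - (29q_K). Setting ∂π_K/∂q_K = 0: 66 - 4q_K - 2(q_E + q_H) = 0.
Ember's first-order condition: 89 - 4q_E - 2(q_K + q_H) = 0.
Helios's first-order condition: 79 - 4q_H - 2(q_K + q_E) = 0.
Summing all 3 equations gives 234 − 8Q = 0, hence Q = 117/4.
Back-substituting: q_K = (66 − 117/2)/2 = 15/4, q_E = (89 − 117/2)/2 = 61/4, q_H = (79 − 117/2)/2 = 41/4.
Total output Q = 117/4, so price P = 95 - 2·(117/4) = 73/2.

36.50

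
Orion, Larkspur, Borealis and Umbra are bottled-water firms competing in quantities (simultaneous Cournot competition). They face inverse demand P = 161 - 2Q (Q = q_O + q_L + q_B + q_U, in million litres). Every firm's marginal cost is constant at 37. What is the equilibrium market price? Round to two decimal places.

Each firm earns π_i = (161 - 2Q)q_i - 37q_i.
First-order condition (treating rivals' output as given): 124 - 4q_i - 2·Σ_{j≠i} q_j = 0.
By symmetry each firm produces the same amount; substituting Σ_{j≠i} q_j = 3q_i yields q_i = 124/10 = 62/5.
Total output Q = 248/5, so price P = 161 - 2·(248/5) = 309/5.

61.80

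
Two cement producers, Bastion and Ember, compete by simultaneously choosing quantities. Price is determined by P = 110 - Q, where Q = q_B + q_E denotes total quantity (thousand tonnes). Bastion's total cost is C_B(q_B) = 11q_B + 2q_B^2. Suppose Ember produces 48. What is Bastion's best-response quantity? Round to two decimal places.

With the rival's output fixed at 48, Bastion's profit is π_B = (110 - 48 - q_B)q_B - (11q_B + 2q_B²) = (62 - q_B)q_B - (11q_B + 2q_B²).
∂π_B/∂q_B = 51 - 6q_B = 0, so q_B = 17/2.

8.50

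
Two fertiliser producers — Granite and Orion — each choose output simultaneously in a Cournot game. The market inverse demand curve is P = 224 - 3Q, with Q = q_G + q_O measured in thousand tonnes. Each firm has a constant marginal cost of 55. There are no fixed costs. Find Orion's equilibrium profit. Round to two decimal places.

1057.81

A representative firm's profit is π_i = q_i(224 - 3Q) - 55q_i.
Setting ∂π_i/∂q_i = 0 with rivals' quantities fixed: 169 - 6q_i - 3q_j = 0.
With identical firms every q_j equals q_i, so q_j = q_i and 169 = 9q_i, giving q_i = 169/9.
Price P = 224 - 3·(338/9) = 334/3.
Orion's profit: (334/3 - 55)·(169/9) = 1057.8148.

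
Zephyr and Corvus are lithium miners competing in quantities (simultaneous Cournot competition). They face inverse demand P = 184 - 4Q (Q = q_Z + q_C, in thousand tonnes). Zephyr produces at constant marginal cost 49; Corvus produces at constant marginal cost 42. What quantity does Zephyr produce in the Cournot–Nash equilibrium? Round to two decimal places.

Zephyr's profit: π_Z = (184 - 4Q)q_Z - (49q_Z). Setting ∂π_Z/∂q_Z = 0: 135 - 8q_Z - 4(q_C) = 0.
Corvus's first-order condition: 142 - 8q_C - 4(q_Z) = 0.
Best responses: q_Z = (135 - 4q_C)/8, q_C = (142 - 4q_Z)/8.
Substituting one into the other gives q_Z = 32/3 and q_C = 149/12.

10.67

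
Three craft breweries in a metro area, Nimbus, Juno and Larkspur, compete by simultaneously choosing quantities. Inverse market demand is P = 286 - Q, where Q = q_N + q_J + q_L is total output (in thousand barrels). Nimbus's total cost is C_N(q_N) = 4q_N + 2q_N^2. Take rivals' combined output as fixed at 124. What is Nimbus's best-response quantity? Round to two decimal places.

26.33

With rivals' combined output fixed at 124, Nimbus's profit is π_N = (286 - 124 - q_N)q_N - (4q_N + 2q_N²) = (162 - q_N)q_N - (4q_N + 2q_N²).
∂π_N/∂q_N = 158 - 6q_N = 0, so q_N = 79/3.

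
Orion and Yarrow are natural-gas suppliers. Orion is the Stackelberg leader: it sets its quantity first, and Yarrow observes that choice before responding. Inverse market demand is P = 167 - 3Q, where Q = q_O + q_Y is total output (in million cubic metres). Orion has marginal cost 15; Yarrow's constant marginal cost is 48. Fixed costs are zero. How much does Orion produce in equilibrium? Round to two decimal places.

30.83

Solve by backward induction. Given q_O, the follower Yarrow maximises π_Y = (167 - 3q_O - 3q_Y)q_Y - 48q_Y.
Setting the follower's marginal profit to zero, 119 - 3q_O - 6q_Y = 0, i.e. q_Y = (119 - 3q_O)/6.
Orion substitutes q_Y(q_O) into its own profit: π_O = q_O(167 - 3q_O - (119 - 3q_O)/2) - 15q_O = (215/2 - (3/2)q_O)q_O - 15q_O.
The leader's first-order condition 185/2 - 3q_O = 0 yields q_O = 185/6.
Then q_Y = (119 - 3·(185/6))/6 = 53/12.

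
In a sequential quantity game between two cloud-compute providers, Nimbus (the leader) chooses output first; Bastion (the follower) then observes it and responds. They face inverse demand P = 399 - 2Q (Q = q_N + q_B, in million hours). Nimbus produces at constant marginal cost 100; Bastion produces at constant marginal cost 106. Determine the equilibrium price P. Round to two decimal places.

The follower Bastion best-responds to any q_N: π_B = (399 - 2Q)q_B - 106q_B.
Setting the follower's marginal profit to zero, 293 - 2q_N - 4q_B = 0, i.e. q_B = (293 - 2q_N)/4.
Nimbus substitutes q_B(q_N) into its own profit: π_N = q_N(399 - 2q_N - (293 - 2q_N)/2) - 100q_N = (505/2 - q_N)q_N - 100q_N.
Leader FOC: 305/2 - 2q_N = 0, so q_N = 305/4.
Then q_B = (293 - 2·(305/4))/4 = 281/8.
Total output Q = 891/8, so price P = 399 - 2·(891/8) = 705/4.

176.25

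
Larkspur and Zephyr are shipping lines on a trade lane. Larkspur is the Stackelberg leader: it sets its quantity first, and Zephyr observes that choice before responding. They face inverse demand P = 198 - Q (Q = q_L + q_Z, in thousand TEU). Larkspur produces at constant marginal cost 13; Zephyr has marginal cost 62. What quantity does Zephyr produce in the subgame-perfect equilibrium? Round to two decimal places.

The follower Zephyr best-responds to any q_L: π_Z = (198 - Q)q_Z - 62q_Z.
Follower FOC: 136 - q_L - 2q_Z = 0, so q_Z(q_L) = (136 - q_L)/2.
Larkspur substitutes q_Z(q_L) into its own profit: π_L = q_L(198 - q_L - (136 - q_L)/2) - 13q_L = (130 - (1/2)q_L)q_L - 13q_L.
Leader FOC: 117 - q_L = 0, so q_L = 117.
Then q_Z = (136 - 117)/2 = 19/2.

9.50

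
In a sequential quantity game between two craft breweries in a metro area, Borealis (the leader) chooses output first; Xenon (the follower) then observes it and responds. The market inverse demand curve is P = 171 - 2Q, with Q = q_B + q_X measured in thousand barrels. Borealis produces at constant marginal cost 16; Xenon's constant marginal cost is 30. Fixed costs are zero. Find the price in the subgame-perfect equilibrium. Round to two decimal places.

The follower Xenon best-responds to any q_B: π_X = (171 - 2Q)q_X - 30q_X.
Follower FOC: 141 - 2q_B - 4q_X = 0, so q_X(q_B) = (141 - 2q_B)/4.
The leader anticipates this reaction. Substituting into P = 171 - 2Q gives P = 201/2 - q_B, so π_B = (201/2 - q_B)q_B - 16q_B.
Maximising: ∂π_B/∂q_B = 169/2 - 2q_B = 0, giving q_B = 169/4.
Then q_X = (141 - 2·(169/4))/4 = 113/8.
Total output Q = 451/8, so price P = 171 - 2·(451/8) = 233/4.

58.25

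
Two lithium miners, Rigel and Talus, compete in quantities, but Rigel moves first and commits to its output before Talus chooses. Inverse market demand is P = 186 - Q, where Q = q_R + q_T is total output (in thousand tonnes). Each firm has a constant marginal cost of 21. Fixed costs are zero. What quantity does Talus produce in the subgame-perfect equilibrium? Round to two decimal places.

41.25

The follower Talus best-responds to any q_R: π_T = (186 - Q)q_T - 21q_T.
∂π_T/∂q_T = 165 - q_R - 2q_T = 0 gives the reaction function q_T = (165 - q_R)/2.
Rigel substitutes q_T(q_R) into its own profit: π_R = q_R(186 - q_R - (165 - q_R)/2) - 21q_R = (207/2 - (1/2)q_R)q_R - 21q_R.
Maximising: ∂π_R/∂q_R = 165/2 - q_R = 0, giving q_R = 165/2.
Then q_T = (165 - 165/2)/2 = 165/4.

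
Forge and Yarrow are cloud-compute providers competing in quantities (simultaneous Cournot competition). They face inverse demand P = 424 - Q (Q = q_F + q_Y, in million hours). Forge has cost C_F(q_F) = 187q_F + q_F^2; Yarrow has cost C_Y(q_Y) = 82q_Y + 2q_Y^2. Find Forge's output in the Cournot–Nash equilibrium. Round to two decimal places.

Forge's profit: π_F = (424 - Q)q_F - (187q_F + q_F²). Setting ∂π_F/∂q_F = 0: 237 - 4q_F - (q_Y) = 0.
Yarrow's profit: π_Y = (424 - Q)q_Y - (82q_Y + 2q_Y²). Setting ∂π_Y/∂q_Y = 0: 342 - 6q_Y - (q_F) = 0.
Best responses: q_F = (237 - q_Y)/4, q_Y = (342 - q_F)/6.
Substituting one into the other gives q_F = 1080/23 and q_Y = 1131/23.

46.96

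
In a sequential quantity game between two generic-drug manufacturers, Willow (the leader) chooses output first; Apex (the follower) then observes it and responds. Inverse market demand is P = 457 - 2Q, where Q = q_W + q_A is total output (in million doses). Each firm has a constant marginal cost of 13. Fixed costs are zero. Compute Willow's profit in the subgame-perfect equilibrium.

Solve by backward induction. Given q_W, the follower Apex maximises π_A = (457 - 2q_W - 2q_A)q_A - 13q_A.
Follower FOC: 444 - 2q_W - 4q_A = 0, so q_A(q_W) = (444 - 2q_W)/4.
The leader anticipates this reaction. Substituting into P = 457 - 2Q gives P = 235 - q_W, so π_W = (235 - q_W)q_W - 13q_W.
Maximising: ∂π_W/∂q_W = 222 - 2q_W = 0, giving q_W = 111.
Then q_A = (444 - 2·111)/4 = 111/2.
Price P = 457 - 2·(333/2) = 124.
Willow's profit: (124 - 13)·111 = 12321.

12321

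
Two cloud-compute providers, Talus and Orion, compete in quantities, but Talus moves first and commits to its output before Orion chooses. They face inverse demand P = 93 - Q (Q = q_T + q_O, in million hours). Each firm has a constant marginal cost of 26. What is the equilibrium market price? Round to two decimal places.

42.75

Solve by backward induction. Given q_T, the follower Orion maximises π_O = (93 - q_T - q_O)q_O - 26q_O.
Follower FOC: 67 - q_T - 2q_O = 0, so q_O(q_T) = (67 - q_T)/2.
Talus substitutes q_O(q_T) into its own profit: π_T = q_T(93 - q_T - (67 - q_T)/2) - 26q_T = (119/2 - (1/2)q_T)q_T - 26q_T.
Maximising: ∂π_T/∂q_T = 67/2 - q_T = 0, giving q_T = 67/2.
Then q_O = (67 - 67/2)/2 = 67/4.
Total output Q = 201/4, so price P = 93 - 201/4 = 171/4.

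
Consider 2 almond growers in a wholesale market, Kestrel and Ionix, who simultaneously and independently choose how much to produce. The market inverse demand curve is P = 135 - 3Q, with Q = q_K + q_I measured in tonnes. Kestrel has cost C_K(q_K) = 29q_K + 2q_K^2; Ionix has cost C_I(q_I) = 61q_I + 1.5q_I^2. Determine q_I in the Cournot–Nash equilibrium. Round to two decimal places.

Kestrel's profit: π_K = (135 - 3Q)q_K - (29q_K + 2q_K²). Setting ∂π_K/∂q_K = 0: 106 - 10q_K - 3(q_I) = 0.
Ionix's profit: π_I = (135 - 3Q)q_I - (61q_I + (3/2)q_I²). Setting ∂π_I/∂q_I = 0: 74 - 9q_I - 3(q_K) = 0.
Rearranging gives the reaction functions q_K = (106 - 3q_I)/10 and q_I = (74 - 3q_K)/9.
Substituting one into the other gives q_K = 244/27 and q_I = 422/81.

5.21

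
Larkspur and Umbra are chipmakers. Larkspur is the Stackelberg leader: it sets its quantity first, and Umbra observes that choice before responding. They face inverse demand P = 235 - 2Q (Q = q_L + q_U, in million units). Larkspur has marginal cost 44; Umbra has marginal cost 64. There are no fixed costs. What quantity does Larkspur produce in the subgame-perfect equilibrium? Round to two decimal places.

52.75

The follower Umbra best-responds to any q_L: π_U = (235 - 2Q)q_U - 64q_U.
Follower FOC: 171 - 2q_L - 4q_U = 0, so q_U(q_L) = (171 - 2q_L)/4.
Larkspur substitutes q_U(q_L) into its own profit: π_L = q_L(235 - 2q_L - (171 - 2q_L)/2) - 44q_L = (299/2 - q_L)q_L - 44q_L.
The leader's first-order condition 211/2 - 2q_L = 0 yields q_L = 211/4.
Then q_U = (171 - 2·(211/4))/4 = 131/8.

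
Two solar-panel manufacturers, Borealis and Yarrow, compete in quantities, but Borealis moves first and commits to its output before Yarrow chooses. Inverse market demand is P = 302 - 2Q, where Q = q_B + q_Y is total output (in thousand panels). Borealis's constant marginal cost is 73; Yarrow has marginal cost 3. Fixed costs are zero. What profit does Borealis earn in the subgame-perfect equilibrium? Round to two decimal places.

1580.06

Solve by backward induction. Given q_B, the follower Yarrow maximises π_Y = (302 - 2q_B - 2q_Y)q_Y - 3q_Y.
Setting the follower's marginal profit to zero, 299 - 2q_B - 4q_Y = 0, i.e. q_Y = (299 - 2q_B)/4.
The leader anticipates this reaction. Substituting into P = 302 - 2Q gives P = 305/2 - q_B, so π_B = (305/2 - q_B)q_B - 73q_B.
Leader FOC: 159/2 - 2q_B = 0, so q_B = 159/4.
Then q_Y = (299 - 2·(159/4))/4 = 439/8.
Price P = 302 - 2·(757/8) = 451/4.
Borealis's profit: (451/4 - 73)·(159/4) = 1580.0625.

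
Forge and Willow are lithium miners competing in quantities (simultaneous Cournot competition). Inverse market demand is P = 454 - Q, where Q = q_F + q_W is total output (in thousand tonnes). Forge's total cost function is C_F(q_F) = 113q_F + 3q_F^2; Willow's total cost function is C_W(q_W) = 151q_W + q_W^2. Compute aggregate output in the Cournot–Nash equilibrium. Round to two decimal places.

Forge's profit: π_F = (454 - Q)q_F - (113q_F + 3q_F²). Setting ∂π_F/∂q_F = 0: 341 - 8q_F - (q_W) = 0.
Willow's profit: π_W = (454 - Q)q_W - (151q_W + q_W²). Setting ∂π_W/∂q_W = 0: 303 - 4q_W - (q_F) = 0.
So q_F = (341 - q_W)/8 and q_W = (303 - q_F)/4.
Solving the pair: q_F = 1061/31, q_W = 67.1935.
Total output Q = 1061/31 + 67.1935 = 101.4194.

101.42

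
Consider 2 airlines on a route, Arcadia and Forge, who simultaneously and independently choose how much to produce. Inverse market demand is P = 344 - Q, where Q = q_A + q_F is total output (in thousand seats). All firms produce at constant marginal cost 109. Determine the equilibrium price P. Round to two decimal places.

187.33

Each firm earns π_i = (344 - Q)q_i - 109q_i.
Setting ∂π_i/∂q_i = 0 with rivals' quantities fixed: 235 - 2q_i - q_j = 0.
By symmetry each firm produces the same amount; substituting q_j = q_i yields q_i = 235/3.
Total output Q = 470/3, so price P = 344 - 470/3 = 562/3.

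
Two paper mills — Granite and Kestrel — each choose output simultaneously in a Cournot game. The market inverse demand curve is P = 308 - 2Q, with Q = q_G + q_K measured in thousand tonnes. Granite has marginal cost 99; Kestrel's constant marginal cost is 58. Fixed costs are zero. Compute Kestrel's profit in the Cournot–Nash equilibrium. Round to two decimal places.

Granite's profit: π_G = (308 - 2Q)q_G - (99q_G). Setting ∂π_G/∂q_G = 0: 209 - 4q_G - 2(q_K) = 0.
Kestrel's first-order condition: 250 - 4q_K - 2(q_G) = 0.
Best responses: q_G = (209 - 2q_K)/4, q_K = (250 - 2q_G)/4.
Solving the pair: q_G = 28, q_K = 97/2.
Price P = 308 - 2·(153/2) = 155.
Kestrel's profit: (155 - 58)·(97/2) = 4704.5000.

4704.50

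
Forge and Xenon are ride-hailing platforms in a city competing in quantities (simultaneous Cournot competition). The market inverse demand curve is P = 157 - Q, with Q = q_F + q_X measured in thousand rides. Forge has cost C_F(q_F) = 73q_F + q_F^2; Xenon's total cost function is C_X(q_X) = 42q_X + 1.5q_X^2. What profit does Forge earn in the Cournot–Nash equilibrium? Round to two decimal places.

Forge's profit: π_F = (157 - Q)q_F - (73q_F + q_F²). Setting ∂π_F/∂q_F = 0: 84 - 4q_F - (q_X) = 0.
Xenon's first-order condition: 115 - 5q_X - (q_F) = 0.
Rearranging gives the reaction functions q_F = (84 - q_X)/4 and q_X = (115 - q_F)/5.
Substituting one into the other gives q_F = 305/19 and q_X = 376/19.
Price P = 157 - 681/19 = 121.1579.
Forge's profit: 121.1579·(305/19) - 73·(305/19) - (305/19)² = 515.3740.

515.37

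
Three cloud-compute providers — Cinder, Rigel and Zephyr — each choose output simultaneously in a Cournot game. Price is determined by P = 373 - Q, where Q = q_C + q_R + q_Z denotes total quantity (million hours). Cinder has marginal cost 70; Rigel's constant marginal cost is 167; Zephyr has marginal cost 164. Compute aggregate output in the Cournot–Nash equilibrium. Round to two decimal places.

179.50

Cinder's profit: π_C = (373 - Q)q_C - (70q_C). Setting ∂π_C/∂q_C = 0: 303 - 2q_C - (q_R + q_Z) = 0.
Rigel's first-order condition: 206 - 2q_R - (q_C + q_Z) = 0.
Zephyr's profit: π_Z = (373 - Q)q_Z - (164q_Z). Setting ∂π_Z/∂q_Z = 0: 209 - 2q_Z - (q_C + q_R) = 0.
Summing all 3 equations gives 718 − 4Q = 0, hence Q = 359/2.
Back-substituting: q_C = (303 − 359/2) = 247/2, q_R = (206 − 359/2) = 53/2, q_Z = (209 − 359/2) = 59/2.
Total output Q = 247/2 + 53/2 + 59/2 = 359/2.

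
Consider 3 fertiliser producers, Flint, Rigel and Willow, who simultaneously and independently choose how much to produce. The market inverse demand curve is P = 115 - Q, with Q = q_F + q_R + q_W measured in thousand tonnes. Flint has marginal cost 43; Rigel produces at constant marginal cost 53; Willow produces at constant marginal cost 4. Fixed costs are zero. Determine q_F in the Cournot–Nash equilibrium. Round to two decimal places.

10.75

Flint's profit: π_F = (115 - Q)q_F - (43q_F). Setting ∂π_F/∂q_F = 0: 72 - 2q_F - (q_R + q_W) = 0.
Rigel's first-order condition: 62 - 2q_R - (q_F + q_W) = 0.
Willow's profit: π_W = (115 - Q)q_W - (4q_W). Setting ∂π_W/∂q_W = 0: 111 - 2q_W - (q_F + q_R) = 0.
Adding the 3 first-order conditions: 245 − 4Q = 0, so Q = 245/4.
Back-substituting: q_F = (72 − 245/4) = 43/4, q_R = (62 − 245/4) = 3/4, q_W = (111 − 245/4) = 199/4.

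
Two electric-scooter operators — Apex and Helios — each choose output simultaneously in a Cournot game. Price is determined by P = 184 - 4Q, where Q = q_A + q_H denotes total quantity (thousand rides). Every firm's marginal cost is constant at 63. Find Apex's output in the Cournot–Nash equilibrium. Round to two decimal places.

10.08

A representative firm's profit is π_i = q_i(184 - 4Q) - 63q_i.
First-order condition (treating rivals' output as given): 121 - 8q_i - 4q_j = 0.
By symmetry each firm produces the same amount; substituting q_j = q_i yields q_i = 121/12.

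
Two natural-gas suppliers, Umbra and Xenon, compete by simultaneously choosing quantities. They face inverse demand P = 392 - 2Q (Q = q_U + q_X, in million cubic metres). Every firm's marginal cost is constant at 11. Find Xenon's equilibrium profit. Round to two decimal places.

A representative firm's profit is π_i = q_i(392 - 2Q) - 11q_i.
First-order condition (treating rivals' output as given): 381 - 4q_i - 2q_j = 0.
By symmetry each firm produces the same amount; substituting q_j = q_i yields q_i = 381/6 = 127/2.
Price P = 392 - 2·127 = 138.
Xenon's profit: (138 - 11)·(127/2) = 8064.5000.

8064.50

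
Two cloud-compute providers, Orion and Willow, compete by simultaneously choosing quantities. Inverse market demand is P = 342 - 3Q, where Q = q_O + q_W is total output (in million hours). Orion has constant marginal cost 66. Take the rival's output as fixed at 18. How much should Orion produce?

37

With the rival's output fixed at 18, Orion's profit is π_O = (342 - 3·18 - 3q_O)q_O - (66q_O) = (288 - 3q_O)q_O - (66q_O).
∂π_O/∂q_O = 222 - 6q_O = 0, so q_O = 37.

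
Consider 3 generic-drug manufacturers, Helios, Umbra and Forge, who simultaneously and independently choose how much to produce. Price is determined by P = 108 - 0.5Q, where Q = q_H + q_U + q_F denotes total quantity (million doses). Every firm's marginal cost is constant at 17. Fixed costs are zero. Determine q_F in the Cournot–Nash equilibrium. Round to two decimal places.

45.50

Each firm earns π_i = (108 - 0.5Q)q_i - 17q_i.
First-order condition (treating rivals' output as given): 91 - q_i - (1/2)·Σ_{j≠i} q_j = 0.
By symmetry each firm produces the same amount; substituting Σ_{j≠i} q_j = 2q_i yields q_i = 91/2.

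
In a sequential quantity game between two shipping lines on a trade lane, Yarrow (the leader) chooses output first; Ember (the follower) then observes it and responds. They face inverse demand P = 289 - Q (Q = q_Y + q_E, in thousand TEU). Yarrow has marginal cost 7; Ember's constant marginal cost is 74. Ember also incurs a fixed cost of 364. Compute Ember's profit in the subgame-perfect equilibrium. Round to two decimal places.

Solve by backward induction. Given q_Y, the follower Ember maximises π_E = (289 - q_Y - q_E)q_E - 74q_E.
Follower FOC: 215 - q_Y - 2q_E = 0, so q_E(q_Y) = (215 - q_Y)/2.
Yarrow substitutes q_E(q_Y) into its own profit: π_Y = q_Y(289 - q_Y - (215 - q_Y)/2) - 7q_Y = (363/2 - (1/2)q_Y)q_Y - 7q_Y.
Maximising: ∂π_Y/∂q_Y = 349/2 - q_Y = 0, giving q_Y = 349/2.
Then q_E = (215 - 349/2)/2 = 81/4.
Price P = 289 - 779/4 = 377/4.
Ember's profit: (377/4 - 74)·(81/4) - 364 = 737/16.

46.06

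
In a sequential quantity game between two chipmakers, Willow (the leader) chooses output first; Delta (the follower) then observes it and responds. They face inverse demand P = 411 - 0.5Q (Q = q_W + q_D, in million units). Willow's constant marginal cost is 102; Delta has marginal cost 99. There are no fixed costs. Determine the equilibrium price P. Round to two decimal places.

The follower Delta best-responds to any q_W: π_D = (411 - 0.5Q)q_D - 99q_D.
∂π_D/∂q_D = 312 - (1/2)q_W - q_D = 0 gives the reaction function q_D = (312 - (1/2)q_W).
The leader anticipates this reaction. Substituting into P = 411 - 0.5Q gives P = 255 - (1/4)q_W, so π_W = (255 - (1/4)q_W)q_W - 102q_W.
Maximising: ∂π_W/∂q_W = 153 - (1/2)q_W = 0, giving q_W = 306.
Then q_D = (312 - (1/2)·306) = 159.
Total output Q = 465, so price P = 411 - (1/2)·465 = 357/2.

178.50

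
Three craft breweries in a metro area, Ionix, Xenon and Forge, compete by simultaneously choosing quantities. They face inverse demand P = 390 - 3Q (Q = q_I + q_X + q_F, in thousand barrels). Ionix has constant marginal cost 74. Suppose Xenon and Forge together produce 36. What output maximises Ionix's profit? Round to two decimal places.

With rivals' combined output fixed at 36, Ionix's profit is π_I = (390 - 3·36 - 3q_I)q_I - (74q_I) = (282 - 3q_I)q_I - (74q_I).
∂π_I/∂q_I = 208 - 6q_I = 0, so q_I = 104/3.

34.67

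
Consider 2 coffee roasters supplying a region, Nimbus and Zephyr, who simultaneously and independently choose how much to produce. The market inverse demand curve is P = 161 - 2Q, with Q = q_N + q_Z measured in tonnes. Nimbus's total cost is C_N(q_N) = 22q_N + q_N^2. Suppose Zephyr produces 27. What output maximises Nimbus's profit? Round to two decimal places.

14.17

With the rival's output fixed at 27, Nimbus's profit is π_N = (161 - 2·27 - 2q_N)q_N - (22q_N + q_N²) = (107 - 2q_N)q_N - (22q_N + q_N²).
∂π_N/∂q_N = 85 - 6q_N = 0, so q_N = 85/6.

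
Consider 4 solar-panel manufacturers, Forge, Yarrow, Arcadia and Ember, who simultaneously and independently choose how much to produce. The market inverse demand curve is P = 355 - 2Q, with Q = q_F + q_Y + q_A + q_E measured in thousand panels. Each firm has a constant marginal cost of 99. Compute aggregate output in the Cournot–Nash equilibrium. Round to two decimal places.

102.40

Each firm earns π_i = (355 - 2Q)q_i - 99q_i.
First-order condition (treating rivals' output as given): 256 - 4q_i - 2·Σ_{j≠i} q_j = 0.
With identical firms every q_j equals q_i, so Σ_{j≠i} q_j = 3q_i and 256 = 10q_i, giving q_i = 128/5.
Total output Q = 128/5 + 128/5 + 128/5 + 128/5 = 512/5.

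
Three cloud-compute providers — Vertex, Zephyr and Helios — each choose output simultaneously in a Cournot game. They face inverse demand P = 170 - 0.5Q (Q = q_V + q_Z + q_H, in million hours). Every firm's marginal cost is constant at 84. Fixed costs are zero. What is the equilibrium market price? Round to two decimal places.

105.50

A representative firm's profit is π_i = q_i(170 - 0.5Q) - 84q_i.
Setting ∂π_i/∂q_i = 0 with rivals' quantities fixed: 86 - q_i - (1/2)·Σ_{j≠i} q_j = 0.
With identical firms every q_j equals q_i, so Σ_{j≠i} q_j = 2q_i and 86 = 2q_i, giving q_i = 43.
Total output Q = 129, so price P = 170 - (1/2)·129 = 211/2.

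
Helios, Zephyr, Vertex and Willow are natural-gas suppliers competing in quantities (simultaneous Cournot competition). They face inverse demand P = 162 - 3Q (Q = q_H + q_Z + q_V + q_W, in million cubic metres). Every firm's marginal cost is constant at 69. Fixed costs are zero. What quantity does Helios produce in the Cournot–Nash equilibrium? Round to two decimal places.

Each firm earns π_i = (162 - 3Q)q_i - 69q_i.
Setting ∂π_i/∂q_i = 0 with rivals' quantities fixed: 93 - 6q_i - 3·Σ_{j≠i} q_j = 0.
With identical firms every q_j equals q_i, so Σ_{j≠i} q_j = 3q_i and 93 = 15q_i, giving q_i = 31/5.

6.20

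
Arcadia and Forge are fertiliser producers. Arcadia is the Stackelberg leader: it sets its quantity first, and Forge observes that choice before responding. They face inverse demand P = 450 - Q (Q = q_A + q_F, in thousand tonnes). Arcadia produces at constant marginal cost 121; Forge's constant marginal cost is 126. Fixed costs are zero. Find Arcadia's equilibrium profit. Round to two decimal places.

Solve by backward induction. Given q_A, the follower Forge maximises π_F = (450 - q_A - q_F)q_F - 126q_F.
Setting the follower's marginal profit to zero, 324 - q_A - 2q_F = 0, i.e. q_F = (324 - q_A)/2.
The leader anticipates this reaction. Substituting into P = 450 - Q gives P = 288 - (1/2)q_A, so π_A = (288 - (1/2)q_A)q_A - 121q_A.
The leader's first-order condition 167 - q_A = 0 yields q_A = 167.
Then q_F = (324 - 167)/2 = 157/2.
Price P = 450 - 491/2 = 409/2.
Arcadia's profit: (409/2 - 121)·167 = 13944.5000.

13944.50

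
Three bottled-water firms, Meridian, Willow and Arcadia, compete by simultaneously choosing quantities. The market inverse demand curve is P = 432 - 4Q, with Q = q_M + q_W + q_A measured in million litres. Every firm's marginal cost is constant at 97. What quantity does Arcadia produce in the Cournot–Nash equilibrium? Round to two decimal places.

Each firm earns π_i = (432 - 4Q)q_i - 97q_i.
First-order condition (treating rivals' output as given): 335 - 8q_i - 4·Σ_{j≠i} q_j = 0.
With identical firms every q_j equals q_i, so Σ_{j≠i} q_j = 2q_i and 335 = 16q_i, giving q_i = 335/16.

20.94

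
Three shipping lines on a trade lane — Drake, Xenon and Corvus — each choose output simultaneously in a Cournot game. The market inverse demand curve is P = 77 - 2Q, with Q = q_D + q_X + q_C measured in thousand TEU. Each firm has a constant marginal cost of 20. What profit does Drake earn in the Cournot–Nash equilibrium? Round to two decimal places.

A representative firm's profit is π_i = q_i(77 - 2Q) - 20q_i.
Setting ∂π_i/∂q_i = 0 with rivals' quantities fixed: 57 - 4q_i - 2·Σ_{j≠i} q_j = 0.
By symmetry each firm produces the same amount; substituting Σ_{j≠i} q_j = 2q_i yields q_i = 57/8.
Price P = 77 - 2·(171/8) = 137/4.
Drake's profit: (137/4 - 20)·(57/8) = 101.5313.

101.53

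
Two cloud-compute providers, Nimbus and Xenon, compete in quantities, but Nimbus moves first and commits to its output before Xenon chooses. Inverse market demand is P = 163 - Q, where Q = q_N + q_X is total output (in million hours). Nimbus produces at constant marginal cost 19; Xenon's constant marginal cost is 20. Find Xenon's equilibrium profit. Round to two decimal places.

The follower Xenon best-responds to any q_N: π_X = (163 - Q)q_X - 20q_X.
Setting the follower's marginal profit to zero, 143 - q_N - 2q_X = 0, i.e. q_X = (143 - q_N)/2.
Nimbus substitutes q_X(q_N) into its own profit: π_N = q_N(163 - q_N - (143 - q_N)/2) - 19q_N = (183/2 - (1/2)q_N)q_N - 19q_N.
The leader's first-order condition 145/2 - q_N = 0 yields q_N = 145/2.
Then q_X = (143 - 145/2)/2 = 141/4.
Price P = 163 - 431/4 = 221/4.
Xenon's profit: (221/4 - 20)·(141/4) = 1242.5625.

1242.56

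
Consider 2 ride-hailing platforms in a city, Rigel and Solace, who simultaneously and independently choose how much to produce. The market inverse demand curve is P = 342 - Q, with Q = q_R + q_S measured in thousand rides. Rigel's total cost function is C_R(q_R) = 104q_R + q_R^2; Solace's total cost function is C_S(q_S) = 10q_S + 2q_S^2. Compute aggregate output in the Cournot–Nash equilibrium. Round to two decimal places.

95.04

Rigel's profit: π_R = (342 - Q)q_R - (104q_R + q_R²). Setting ∂π_R/∂q_R = 0: 238 - 4q_R - (q_S) = 0.
Solace's profit: π_S = (342 - Q)q_S - (10q_S + 2q_S²). Setting ∂π_S/∂q_S = 0: 332 - 6q_S - (q_R) = 0.
So q_R = (238 - q_S)/4 and q_S = (332 - q_R)/6.
Solving the pair: q_R = 1096/23, q_S = 1090/23.
Total output Q = 1096/23 + 1090/23 = 95.0435.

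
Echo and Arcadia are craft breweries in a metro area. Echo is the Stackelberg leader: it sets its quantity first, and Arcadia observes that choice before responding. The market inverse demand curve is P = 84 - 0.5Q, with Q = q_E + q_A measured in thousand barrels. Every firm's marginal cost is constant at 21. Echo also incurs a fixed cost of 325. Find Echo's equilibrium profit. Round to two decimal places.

The follower Arcadia best-responds to any q_E: π_A = (84 - 0.5Q)q_A - 21q_A.
Setting the follower's marginal profit to zero, 63 - (1/2)q_E - q_A = 0, i.e. q_A = (63 - (1/2)q_E).
Echo substitutes q_A(q_E) into its own profit: π_E = q_E(84 - (1/2)q_E - (63 - (1/2)q_E)/2) - 21q_E = (105/2 - (1/4)q_E)q_E - 21q_E.
Maximising: ∂π_E/∂q_E = 63/2 - (1/2)q_E = 0, giving q_E = 63.
Then q_A = (63 - (1/2)·63) = 63/2.
Price P = 84 - (1/2)·(189/2) = 147/4.
Echo's profit: (147/4 - 21)·63 - 325 = 667.2500.

667.25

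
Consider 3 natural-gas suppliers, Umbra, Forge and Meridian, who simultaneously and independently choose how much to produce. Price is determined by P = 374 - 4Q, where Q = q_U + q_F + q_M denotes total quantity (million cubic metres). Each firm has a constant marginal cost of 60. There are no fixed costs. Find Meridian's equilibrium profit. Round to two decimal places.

A representative firm's profit is π_i = q_i(374 - 4Q) - 60q_i.
Setting ∂π_i/∂q_i = 0 with rivals' quantities fixed: 314 - 8q_i - 4·Σ_{j≠i} q_j = 0.
With identical firms every q_j equals q_i, so Σ_{j≠i} q_j = 2q_i and 314 = 16q_i, giving q_i = 157/8.
Price P = 374 - 4·(471/8) = 277/2.
Meridian's profit: (277/2 - 60)·(157/8) = 1540.5625.

1540.56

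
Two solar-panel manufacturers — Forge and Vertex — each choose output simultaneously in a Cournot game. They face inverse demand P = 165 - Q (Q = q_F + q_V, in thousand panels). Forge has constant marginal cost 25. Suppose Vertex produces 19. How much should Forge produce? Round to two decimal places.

60.50

With the rival's output fixed at 19, Forge's profit is π_F = (165 - 19 - q_F)q_F - (25q_F) = (146 - q_F)q_F - (25q_F).
∂π_F/∂q_F = 121 - 2q_F = 0, so q_F = 121/2.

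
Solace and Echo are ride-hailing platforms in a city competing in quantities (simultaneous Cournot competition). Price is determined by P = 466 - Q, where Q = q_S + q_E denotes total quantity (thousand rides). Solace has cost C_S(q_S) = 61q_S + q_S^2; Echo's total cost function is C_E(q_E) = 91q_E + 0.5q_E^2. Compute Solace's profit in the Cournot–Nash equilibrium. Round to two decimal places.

11662.81

Solace's profit: π_S = (466 - Q)q_S - (61q_S + q_S²). Setting ∂π_S/∂q_S = 0: 405 - 4q_S - (q_E) = 0.
Echo's profit: π_E = (466 - Q)q_E - (91q_E + (1/2)q_E²). Setting ∂π_E/∂q_E = 0: 375 - 3q_E - (q_S) = 0.
So q_S = (405 - q_E)/4 and q_E = (375 - q_S)/3.
Solving the pair: q_S = 840/11, q_E = 1095/11.
Price P = 466 - 1935/11 = 290.0909.
Solace's profit: 290.0909·(840/11) - 61·(840/11) - (840/11)² = 11662.8099.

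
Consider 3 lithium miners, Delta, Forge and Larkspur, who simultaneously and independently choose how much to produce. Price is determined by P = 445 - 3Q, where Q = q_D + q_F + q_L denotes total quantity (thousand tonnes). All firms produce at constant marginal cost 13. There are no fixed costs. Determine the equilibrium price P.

121

A representative firm's profit is π_i = q_i(445 - 3Q) - 13q_i.
First-order condition (treating rivals' output as given): 432 - 6q_i - 3·Σ_{j≠i} q_j = 0.
With identical firms every q_j equals q_i, so Σ_{j≠i} q_j = 2q_i and 432 = 12q_i, giving q_i = 36.
Total output Q = 108, so price P = 445 - 3·108 = 121.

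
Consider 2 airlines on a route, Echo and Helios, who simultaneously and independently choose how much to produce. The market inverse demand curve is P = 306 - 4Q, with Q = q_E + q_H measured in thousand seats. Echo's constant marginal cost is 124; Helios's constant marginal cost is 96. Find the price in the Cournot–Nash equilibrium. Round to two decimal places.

Echo's profit: π_E = (306 - 4Q)q_E - (124q_E). Setting ∂π_E/∂q_E = 0: 182 - 8q_E - 4(q_H) = 0.
Helios's first-order condition: 210 - 8q_H - 4(q_E) = 0.
So q_E = (182 - 4q_H)/8 and q_H = (210 - 4q_E)/8.
Substituting one into the other gives q_E = 77/6 and q_H = 119/6.
Total output Q = 98/3, so price P = 306 - 4·(98/3) = 526/3.

175.33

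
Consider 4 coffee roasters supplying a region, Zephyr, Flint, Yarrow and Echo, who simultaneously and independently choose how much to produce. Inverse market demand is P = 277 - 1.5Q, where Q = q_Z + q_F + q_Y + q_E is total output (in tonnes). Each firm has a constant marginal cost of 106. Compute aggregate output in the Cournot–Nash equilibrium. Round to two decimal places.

Each firm earns π_i = (277 - 1.5Q)q_i - 106q_i.
Setting ∂π_i/∂q_i = 0 with rivals' quantities fixed: 171 - 3q_i - (3/2)·Σ_{j≠i} q_j = 0.
By symmetry each firm produces the same amount; substituting Σ_{j≠i} q_j = 3q_i yields q_i = 171/(15/2) = 114/5.
Total output Q = 114/5 + 114/5 + 114/5 + 114/5 = 456/5.

91.20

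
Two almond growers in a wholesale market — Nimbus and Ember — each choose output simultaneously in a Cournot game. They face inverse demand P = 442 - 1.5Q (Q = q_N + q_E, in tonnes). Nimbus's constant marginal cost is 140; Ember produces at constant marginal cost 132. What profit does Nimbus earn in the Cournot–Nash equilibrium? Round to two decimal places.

Nimbus's profit: π_N = (442 - 1.5Q)q_N - (140q_N). Setting ∂π_N/∂q_N = 0: 302 - 3q_N - (3/2)(q_E) = 0.
Ember's profit: π_E = (442 - 1.5Q)q_E - (132q_E). Setting ∂π_E/∂q_E = 0: 310 - 3q_E - (3/2)(q_N) = 0.
So q_N = (302 - (3/2)q_E)/3 and q_E = (310 - (3/2)q_N)/3.
Substituting one into the other gives q_N = 196/3 and q_E = 212/3.
Price P = 442 - (3/2)·136 = 238.
Nimbus's profit: (238 - 140)·(196/3) = 6402.6667.

6402.67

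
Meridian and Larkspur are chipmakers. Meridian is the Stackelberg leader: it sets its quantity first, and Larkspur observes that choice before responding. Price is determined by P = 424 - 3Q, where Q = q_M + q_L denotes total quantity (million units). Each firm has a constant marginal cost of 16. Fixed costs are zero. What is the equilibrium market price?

118

Solve by backward induction. Given q_M, the follower Larkspur maximises π_L = (424 - 3q_M - 3q_L)q_L - 16q_L.
Setting the follower's marginal profit to zero, 408 - 3q_M - 6q_L = 0, i.e. q_L = (408 - 3q_M)/6.
Meridian substitutes q_L(q_M) into its own profit: π_M = q_M(424 - 3q_M - (408 - 3q_M)/2) - 16q_M = (220 - (3/2)q_M)q_M - 16q_M.
The leader's first-order condition 204 - 3q_M = 0 yields q_M = 68.
Then q_L = (408 - 3·68)/6 = 34.
Total output Q = 102, so price P = 424 - 3·102 = 118.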